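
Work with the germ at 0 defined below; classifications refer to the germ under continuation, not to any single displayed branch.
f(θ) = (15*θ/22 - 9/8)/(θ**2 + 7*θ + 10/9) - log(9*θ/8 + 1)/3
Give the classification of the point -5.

The point is a regular point.

Denominator factors: θ**2 + 7*θ + 10/9 = -80/9 at θ = -5 — none vanishes.
Branch term log(1 - θ/(-8/9)): argument at -5 is -37/8, nonzero, so -5 is not its branch point (a point on a principal cut is still regular for the continued germ).
So the germ continues analytically to -5.


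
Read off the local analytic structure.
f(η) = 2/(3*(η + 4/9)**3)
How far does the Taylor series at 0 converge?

Denominator factor (η + 4/9)^3: pole of order 3 at -4/9, modulus 4/9.
The radius of convergence is the smallest modulus among the singular points: 4/9.

The radius of convergence is 4/9.


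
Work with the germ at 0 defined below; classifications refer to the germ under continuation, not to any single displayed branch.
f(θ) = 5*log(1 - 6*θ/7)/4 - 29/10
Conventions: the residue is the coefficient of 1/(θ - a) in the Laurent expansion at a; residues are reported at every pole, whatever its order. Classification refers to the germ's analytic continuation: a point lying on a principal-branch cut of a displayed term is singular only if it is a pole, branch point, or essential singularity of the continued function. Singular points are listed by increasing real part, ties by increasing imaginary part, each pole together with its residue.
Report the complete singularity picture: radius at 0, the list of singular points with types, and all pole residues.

Branch term (5/4)*log(1 - θ/(7/6)): its argument vanishes at θ = 7/6, a logarithmic branch point, modulus 7/6.
The radius of convergence is the smallest modulus among the singular points: 7/6.

Radius of convergence at 0: 7/6.
At 7/6: a logarithmic branch point.


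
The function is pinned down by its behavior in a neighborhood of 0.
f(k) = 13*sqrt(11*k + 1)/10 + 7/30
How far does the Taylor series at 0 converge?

The radius of convergence is 1/11.

Branch term (13/10)*sqrt(1 - k/(-1/11)): its argument vanishes at k = -1/11, a square-root branch point, modulus 1/11.
The radius of convergence is the smallest modulus among the singular points: 1/11.


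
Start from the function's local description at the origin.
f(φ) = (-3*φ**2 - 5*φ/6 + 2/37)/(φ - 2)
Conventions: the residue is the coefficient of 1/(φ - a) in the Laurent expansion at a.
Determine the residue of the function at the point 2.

At the order-1 pole 2 set g(φ) = (φ - (2))*f(φ) = -3*φ**2 - 5*φ/6 + 2/37.
Simple pole: residue = g(a) at a = 2, which is -1511/111.

The residue is -1511/111.


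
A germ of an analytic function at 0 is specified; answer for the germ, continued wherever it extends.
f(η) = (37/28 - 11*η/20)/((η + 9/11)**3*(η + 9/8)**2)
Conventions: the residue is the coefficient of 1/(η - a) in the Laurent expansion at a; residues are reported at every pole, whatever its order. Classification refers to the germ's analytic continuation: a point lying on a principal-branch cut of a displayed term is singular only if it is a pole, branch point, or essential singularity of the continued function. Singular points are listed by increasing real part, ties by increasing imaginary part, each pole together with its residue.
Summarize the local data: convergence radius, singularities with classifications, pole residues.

Denominator factor (η + 9/11)^3: pole of order 3 at -9/11, modulus 9/11.
Denominator factor (η + 9/8)^2: pole of order 2 at -9/8, modulus 9/8.
The radius of convergence is the smallest modulus among the singular points: 9/11.
At the order-2 pole -9/8 set g(η) = (η - (-9/8))^2*f(η) = (37/28 - 11*η/20)/(η + 9/11)**3.
Order-2 pole: residue = g'(a); g'(-9/8) = -790848256/1240029, so the residue is -790848256/1240029.
At the order-3 pole -9/11 set g(η) = (η - (-9/11))^3*f(η) = (37/28 - 11*η/20)/(η + 9/8)**2.
Order-3 pole: residue = g''(a)/2; g''(-9/11) = 1581696512/1240029, so the residue is 790848256/1240029.
List the singular points by increasing real part (a conjugate pair: the negative imaginary part first).

Radius of convergence at 0: 9/11.
At -9/8: a pole of order 2; residue -790848256/1240029.
At -9/11: a pole of order 3; residue 790848256/1240029.


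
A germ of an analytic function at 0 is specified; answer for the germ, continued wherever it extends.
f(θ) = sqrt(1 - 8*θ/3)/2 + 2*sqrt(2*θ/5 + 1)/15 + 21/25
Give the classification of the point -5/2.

The point is an algebraic (square-root) branch point.

The term (2/15)*sqrt(1 - θ/(-5/2)) has argument 1 - -5/2/(-5/2) = 0 at -5/2: a square-root (algebraic, two-sheeted) branch point; the remaining terms are analytic or single-valued there.


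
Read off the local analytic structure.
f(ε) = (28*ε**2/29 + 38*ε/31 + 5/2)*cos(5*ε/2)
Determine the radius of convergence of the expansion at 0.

The factor cos(5*ε/2) is entire and contributes no finite singular point.
The polynomial part has no poles.
No finite singular points: the Taylor series at 0 converges everywhere.

The radius of convergence is infinite.


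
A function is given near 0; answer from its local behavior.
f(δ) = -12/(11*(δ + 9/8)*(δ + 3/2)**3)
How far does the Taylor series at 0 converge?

Denominator factor (δ + 9/8): pole of order 1 at -9/8, modulus 9/8.
Denominator factor (δ + 3/2)^3: pole of order 3 at -3/2, modulus 3/2.
The radius of convergence is the smallest modulus among the singular points: 9/8.

The radius of convergence is 9/8.


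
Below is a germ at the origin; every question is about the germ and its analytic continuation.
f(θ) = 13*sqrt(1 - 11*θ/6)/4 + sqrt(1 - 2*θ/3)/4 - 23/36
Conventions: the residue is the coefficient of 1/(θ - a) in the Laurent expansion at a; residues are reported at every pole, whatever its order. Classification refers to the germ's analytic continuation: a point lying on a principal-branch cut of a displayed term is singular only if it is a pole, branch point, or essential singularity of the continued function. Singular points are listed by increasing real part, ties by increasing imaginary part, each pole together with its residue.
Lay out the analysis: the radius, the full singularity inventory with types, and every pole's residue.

Branch term (1/4)*sqrt(1 - θ/(3/2)): its argument vanishes at θ = 3/2, a square-root branch point, modulus 3/2.
Branch term (13/4)*sqrt(1 - θ/(6/11)): its argument vanishes at θ = 6/11, a square-root branch point, modulus 6/11.
The radius of convergence is the smallest modulus among the singular points: 6/11.
List the singular points by increasing real part (a conjugate pair: the negative imaginary part first).

Radius of convergence at 0: 6/11.
At 6/11: an algebraic (square-root) branch point.
At 3/2: an algebraic (square-root) branch point.


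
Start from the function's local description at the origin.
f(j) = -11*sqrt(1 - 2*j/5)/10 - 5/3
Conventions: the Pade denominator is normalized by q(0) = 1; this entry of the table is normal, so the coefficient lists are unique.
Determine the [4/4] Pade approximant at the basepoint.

The Pade approximant has numerator coefficients [-83/30, 647/300, -547/1000, 149/3000, -347/300000]; denominator coefficients [1, -7/10, 3/20, -1/100, 1/10000].

Taylor coefficients needed (expand at 0): a_0 = -83/30, a_1 = 11/50, a_2 = 11/500, a_3 = 11/2500, a_4 = 11/10000, a_5 = 77/250000, a_6 = 231/2500000, a_7 = 363/12500000, a_8 = 4719/500000000.
Write the denominator as Q(j) = 1 + q1*j + q2*j^2 + q3*j^3 + q4*j^4. Requiring Q*f - P = O(j^9) with deg P <= 4 kills the coefficients of j^5..j^8 in Q*f:
  j^5: a_5 + q1*a_4 + q2*a_3 + q3*a_2 + q4*a_1 = 0, i.e. 77/250000 + (11/10000)*q1 + (11/2500)*q2 + (11/500)*q3 + (11/50)*q4 = 0.
  j^6: a_6 + q1*a_5 + q2*a_4 + q3*a_3 + q4*a_2 = 0, i.e. 231/2500000 + (77/250000)*q1 + (11/10000)*q2 + (11/2500)*q3 + (11/500)*q4 = 0.
  j^7: a_7 + q1*a_6 + q2*a_5 + q3*a_4 + q4*a_3 = 0, i.e. 363/12500000 + (231/2500000)*q1 + (77/250000)*q2 + (11/10000)*q3 + (11/2500)*q4 = 0.
  j^8: a_8 + q1*a_7 + q2*a_6 + q3*a_5 + q4*a_4 = 0, i.e. 4719/500000000 + (363/12500000)*q1 + (231/2500000)*q2 + (77/250000)*q3 + (11/10000)*q4 = 0.
Solving this linear system: q1 = -7/10, q2 = 3/20, q3 = -1/100, q4 = 1/10000.
The numerator is Q*f truncated at degree 4: P0 = a_0 = -83/30; P1 = a_1 + q1*a_0 = 647/300; P2 = a_2 + q1*a_1 + q2*a_0 = -547/1000; P3 = a_3 + q1*a_2 + q2*a_1 + q3*a_0 = 149/3000; P4 = a_4 + q1*a_3 + q2*a_2 + q3*a_1 + q4*a_0 = -347/300000.


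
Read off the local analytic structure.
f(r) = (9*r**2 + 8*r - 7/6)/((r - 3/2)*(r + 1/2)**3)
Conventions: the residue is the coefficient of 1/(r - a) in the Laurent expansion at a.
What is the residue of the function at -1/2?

At the order-3 pole -1/2 set g(r) = (r - (-1/2))^3*f(r) = (9*r**2 + 8*r - 7/6)/(r - 3/2).
Order-3 pole: residue = g''(a)/2; g''(-1/2) = -373/48, so the residue is -373/96.

The residue is -373/96.


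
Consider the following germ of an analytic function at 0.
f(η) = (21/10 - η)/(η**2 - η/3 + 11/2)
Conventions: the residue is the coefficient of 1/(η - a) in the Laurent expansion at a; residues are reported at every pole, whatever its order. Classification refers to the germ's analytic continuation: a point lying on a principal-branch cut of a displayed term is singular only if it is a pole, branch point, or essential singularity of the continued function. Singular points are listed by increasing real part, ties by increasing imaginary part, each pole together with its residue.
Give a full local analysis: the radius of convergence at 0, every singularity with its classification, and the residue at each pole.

Denominator factor (η**2 - η/3 + 11/2): discriminant -197/9, complex-conjugate roots (1/6) + ((1/6)*sqrt(197))*i and (1/6) - ((1/6)*sqrt(197))*i; poles of order 1, moduli (1/2)*sqrt(22) and (1/2)*sqrt(22).
The radius of convergence is the smallest modulus among the singular points: (1/2)*sqrt(22).
The factor η**2 - η/3 + 11/2 splits as (η - a)(η - a') with a = (1/6) - ((1/6)*sqrt(197))*i, a' = (1/6) + ((1/6)*sqrt(197))*i. At the order-1 pole a set g(η) = (η - a)*f(η) = [21/10 - η] / (η - a').
Simple pole: residue = g(a) at a = (1/6) - ((1/6)*sqrt(197))*i, which is (-1/2) + ((29/985)*sqrt(197))*i.
The factor η**2 - η/3 + 11/2 splits as (η - a)(η - a') with a = (1/6) + ((1/6)*sqrt(197))*i, a' = (1/6) - ((1/6)*sqrt(197))*i. At the order-1 pole a set g(η) = (η - a)*f(η) = [21/10 - η] / (η - a').
Simple pole: residue = g(a) at a = (1/6) + ((1/6)*sqrt(197))*i, which is (-1/2) - ((29/985)*sqrt(197))*i.
List the singular points by increasing real part (a conjugate pair: the negative imaginary part first).

Radius of convergence at 0: (1/2)*sqrt(22).
At (1/6) - ((1/6)*sqrt(197))*i: a pole of order 1; residue (-1/2) + ((29/985)*sqrt(197))*i.
At (1/6) + ((1/6)*sqrt(197))*i: a pole of order 1; residue (-1/2) - ((29/985)*sqrt(197))*i.


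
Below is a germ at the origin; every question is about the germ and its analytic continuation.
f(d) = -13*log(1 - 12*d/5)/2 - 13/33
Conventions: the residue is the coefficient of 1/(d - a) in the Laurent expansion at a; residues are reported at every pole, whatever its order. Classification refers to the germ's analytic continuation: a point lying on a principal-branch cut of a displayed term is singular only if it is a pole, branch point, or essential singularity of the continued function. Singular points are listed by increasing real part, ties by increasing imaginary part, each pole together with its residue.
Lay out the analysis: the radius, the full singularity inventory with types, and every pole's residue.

Branch term (-13/2)*log(1 - d/(5/12)): its argument vanishes at d = 5/12, a logarithmic branch point, modulus 5/12.
The radius of convergence is the smallest modulus among the singular points: 5/12.

Radius of convergence at 0: 5/12.
At 5/12: a logarithmic branch point.


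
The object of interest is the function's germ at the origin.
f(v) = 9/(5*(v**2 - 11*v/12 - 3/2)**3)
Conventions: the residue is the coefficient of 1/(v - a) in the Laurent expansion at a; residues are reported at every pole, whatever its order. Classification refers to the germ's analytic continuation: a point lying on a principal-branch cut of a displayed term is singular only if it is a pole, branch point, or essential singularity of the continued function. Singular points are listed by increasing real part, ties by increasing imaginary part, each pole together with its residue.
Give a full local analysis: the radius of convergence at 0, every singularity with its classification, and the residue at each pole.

Radius of convergence at 0: -11/24 + (1/24)*sqrt(985).
At 11/24 - (1/24)*sqrt(985): a pole of order 3; residue -(13436928/4778358125)*sqrt(985).
At 11/24 + (1/24)*sqrt(985): a pole of order 3; residue (13436928/4778358125)*sqrt(985).

Denominator factor (v**2 - 11*v/12 - 3/2)^3: discriminant 985/144, real irrational roots 11/24 + (1/24)*sqrt(985) and 11/24 - (1/24)*sqrt(985); poles of order 3, moduli 11/24 + (1/24)*sqrt(985) and -11/24 + (1/24)*sqrt(985).
The radius of convergence is the smallest modulus among the singular points: -11/24 + (1/24)*sqrt(985).
The factor v**2 - 11*v/12 - 3/2 splits as (v - a)(v - a') with a = 11/24 - (1/24)*sqrt(985), a' = 11/24 + (1/24)*sqrt(985). At the order-3 pole a set g(v) = (v - a)^3*f(v) = [9/5] / (v - a')^3.
Order-3 pole: residue = g''(a)/2; g''(11/24 - (1/24)*sqrt(985)) = -(26873856/4778358125)*sqrt(985), so the residue is -(13436928/4778358125)*sqrt(985).
The factor v**2 - 11*v/12 - 3/2 splits as (v - a)(v - a') with a = 11/24 + (1/24)*sqrt(985), a' = 11/24 - (1/24)*sqrt(985). At the order-3 pole a set g(v) = (v - a)^3*f(v) = [9/5] / (v - a')^3.
Order-3 pole: residue = g''(a)/2; g''(11/24 + (1/24)*sqrt(985)) = (26873856/4778358125)*sqrt(985), so the residue is (13436928/4778358125)*sqrt(985).
List the singular points by increasing real part (a conjugate pair: the negative imaginary part first).


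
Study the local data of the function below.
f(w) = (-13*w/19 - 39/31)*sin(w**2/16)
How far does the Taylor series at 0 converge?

The radius of convergence is infinite.

The factor sin(w**2/16) is entire and contributes no finite singular point.
The polynomial part has no poles.
No finite singular points: the Taylor series at 0 converges everywhere.


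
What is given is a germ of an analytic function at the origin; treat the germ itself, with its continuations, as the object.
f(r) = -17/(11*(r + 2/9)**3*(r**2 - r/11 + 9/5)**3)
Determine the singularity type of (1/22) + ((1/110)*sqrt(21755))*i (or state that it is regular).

The denominator factor r**2 - r/11 + 9/5 vanishes at (1/22) + ((1/110)*sqrt(21755))*i and appears to the power 3; the numerator there equals -17/11, nonzero, and no other factor vanishes.
Hence a pole whose order is the multiplicity, 3.

The point is a pole of order 3.


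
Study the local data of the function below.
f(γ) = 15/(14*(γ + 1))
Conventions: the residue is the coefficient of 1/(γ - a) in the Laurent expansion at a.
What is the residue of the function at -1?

The residue is 15/14.

At the order-1 pole -1 set g(γ) = (γ - (-1))*f(γ) = 15/14.
Simple pole: residue = g(a) at a = -1, which is 15/14.


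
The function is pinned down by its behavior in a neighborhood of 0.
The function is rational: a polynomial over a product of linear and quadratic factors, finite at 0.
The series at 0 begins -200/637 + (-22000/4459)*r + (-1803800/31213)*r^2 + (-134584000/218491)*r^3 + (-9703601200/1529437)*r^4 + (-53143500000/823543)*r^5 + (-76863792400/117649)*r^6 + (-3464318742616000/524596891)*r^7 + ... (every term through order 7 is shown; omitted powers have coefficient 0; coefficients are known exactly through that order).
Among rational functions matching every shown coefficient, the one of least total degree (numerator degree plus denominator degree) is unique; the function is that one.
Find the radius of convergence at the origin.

The radius of convergence is -5 + sqrt(26).

No rational of total degree below 6 reproduces all 8 coefficients; solving the [0/6] Pade equations on them gives f(r) = 8/(13*(r**2 + 4*r - 7/5)**2*(r**2 + 10*r - 1)), whose expansion matches every shown term.
Denominator factor (r**2 + 4*r - 7/5)^2: discriminant 108/5, real irrational roots -2 + (3/5)*sqrt(15) and -2 - (3/5)*sqrt(15); poles of order 2, moduli -2 + (3/5)*sqrt(15) and 2 + (3/5)*sqrt(15).
Denominator factor (r**2 + 10*r - 1): discriminant 104, real irrational roots -5 + sqrt(26) and -5 - sqrt(26); poles of order 1, moduli -5 + sqrt(26) and 5 + sqrt(26).
The radius of convergence is the smallest modulus among the singular points: -5 + sqrt(26).


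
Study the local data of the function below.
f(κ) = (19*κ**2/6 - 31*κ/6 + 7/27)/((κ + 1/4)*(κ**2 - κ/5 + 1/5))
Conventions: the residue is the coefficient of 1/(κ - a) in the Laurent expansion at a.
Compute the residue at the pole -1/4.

The residue is 1511/270.

At the order-1 pole -1/4 set g(κ) = (κ - (-1/4))*f(κ) = (19*κ**2/6 - 31*κ/6 + 7/27)/(κ**2 - κ/5 + 1/5).
Simple pole: residue = g(a) at a = -1/4, which is 1511/270.


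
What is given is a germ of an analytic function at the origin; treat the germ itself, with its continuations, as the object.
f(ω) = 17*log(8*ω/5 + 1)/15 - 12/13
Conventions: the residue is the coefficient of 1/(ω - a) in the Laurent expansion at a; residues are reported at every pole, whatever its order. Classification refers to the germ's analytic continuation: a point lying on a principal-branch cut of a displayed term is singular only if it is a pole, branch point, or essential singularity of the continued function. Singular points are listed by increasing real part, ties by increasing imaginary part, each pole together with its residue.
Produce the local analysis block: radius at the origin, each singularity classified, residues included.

Radius of convergence at 0: 5/8.
At -5/8: a logarithmic branch point.

Branch term (17/15)*log(1 - ω/(-5/8)): its argument vanishes at ω = -5/8, a logarithmic branch point, modulus 5/8.
The radius of convergence is the smallest modulus among the singular points: 5/8.


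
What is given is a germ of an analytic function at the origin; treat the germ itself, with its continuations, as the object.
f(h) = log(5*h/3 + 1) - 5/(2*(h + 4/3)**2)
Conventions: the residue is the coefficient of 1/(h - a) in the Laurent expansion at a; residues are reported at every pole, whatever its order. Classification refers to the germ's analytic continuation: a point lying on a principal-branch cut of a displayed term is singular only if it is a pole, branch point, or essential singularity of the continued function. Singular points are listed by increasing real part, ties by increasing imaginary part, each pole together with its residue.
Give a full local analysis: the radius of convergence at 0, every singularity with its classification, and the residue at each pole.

Denominator factor (h + 4/3)^2: pole of order 2 at -4/3, modulus 4/3.
Branch term (1)*log(1 - h/(-3/5)): its argument vanishes at h = -3/5, a logarithmic branch point, modulus 3/5.
The radius of convergence is the smallest modulus among the singular points: 3/5.
The branch term is analytic at -4/3 and contributes nothing to the residue; only the rational part matters.
At the order-2 pole -4/3 set g(h) = (h - (-4/3))^2*(rational part) = -5/2.
Order-2 pole: residue = g'(a); g'(-4/3) = 0, so the residue is 0.
List the singular points by increasing real part (a conjugate pair: the negative imaginary part first).

Radius of convergence at 0: 3/5.
At -4/3: a pole of order 2; residue 0.
At -3/5: a logarithmic branch point.


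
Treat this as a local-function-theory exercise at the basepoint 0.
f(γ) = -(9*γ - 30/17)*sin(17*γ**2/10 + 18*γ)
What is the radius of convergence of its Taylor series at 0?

The factor -sin(17*γ**2/10 + 18*γ) is entire and contributes no finite singular point.
The polynomial part has no poles.
No finite singular points: the Taylor series at 0 converges everywhere.

The radius of convergence is infinite.


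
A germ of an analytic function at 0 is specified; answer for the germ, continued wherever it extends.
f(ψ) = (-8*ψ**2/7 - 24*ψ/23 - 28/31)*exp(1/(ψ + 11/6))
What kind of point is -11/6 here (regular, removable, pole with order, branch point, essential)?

The point is an essential singularity.

The exponent 1/(ψ - (-11/6)) has a pole at -11/6, so exp(1/(ψ - (-11/6))) takes every nonzero value near it: an essential singularity (not a pole of any order).


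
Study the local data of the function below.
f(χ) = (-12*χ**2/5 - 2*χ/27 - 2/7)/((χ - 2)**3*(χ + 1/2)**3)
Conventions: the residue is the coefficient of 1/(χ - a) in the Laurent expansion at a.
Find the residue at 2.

At the order-3 pole 2 set g(χ) = (χ - (2))^3*f(χ) = (-12*χ**2/5 - 2*χ/27 - 2/7)/(χ + 1/2)**3.
Order-3 pole: residue = g''(a)/2; g''(2) = -17792/328125, so the residue is -8896/328125.

The residue is -8896/328125.


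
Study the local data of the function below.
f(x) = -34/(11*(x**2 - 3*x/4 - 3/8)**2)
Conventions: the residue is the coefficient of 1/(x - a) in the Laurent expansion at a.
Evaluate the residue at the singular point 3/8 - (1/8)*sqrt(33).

The residue is -(4352/11979)*sqrt(33).

The factor x**2 - 3*x/4 - 3/8 splits as (x - a)(x - a') with a = 3/8 - (1/8)*sqrt(33), a' = 3/8 + (1/8)*sqrt(33). At the order-2 pole a set g(x) = (x - a)^2*f(x) = [-34/11] / (x - a')^2.
Order-2 pole: residue = g'(a); g'(3/8 - (1/8)*sqrt(33)) = -(4352/11979)*sqrt(33), so the residue is -(4352/11979)*sqrt(33).


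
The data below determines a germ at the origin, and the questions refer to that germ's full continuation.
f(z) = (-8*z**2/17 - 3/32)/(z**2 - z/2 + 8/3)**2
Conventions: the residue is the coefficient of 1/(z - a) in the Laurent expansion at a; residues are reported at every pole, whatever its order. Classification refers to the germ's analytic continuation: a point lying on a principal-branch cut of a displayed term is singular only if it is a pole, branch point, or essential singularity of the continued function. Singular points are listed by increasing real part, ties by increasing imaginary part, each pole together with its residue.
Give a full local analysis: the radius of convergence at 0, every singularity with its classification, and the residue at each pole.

Radius of convergence at 0: (2/3)*sqrt(6).
At (1/4) - ((5/12)*sqrt(15))*i: a pole of order 2; residue -((2201/106250)*sqrt(15))*i.
At (1/4) + ((5/12)*sqrt(15))*i: a pole of order 2; residue ((2201/106250)*sqrt(15))*i.

Denominator factor (z**2 - z/2 + 8/3)^2: discriminant -125/12, complex-conjugate roots (1/4) + ((5/12)*sqrt(15))*i and (1/4) - ((5/12)*sqrt(15))*i; poles of order 2, moduli (2/3)*sqrt(6) and (2/3)*sqrt(6).
The radius of convergence is the smallest modulus among the singular points: (2/3)*sqrt(6).
The factor z**2 - z/2 + 8/3 splits as (z - a)(z - a') with a = (1/4) - ((5/12)*sqrt(15))*i, a' = (1/4) + ((5/12)*sqrt(15))*i. At the order-2 pole a set g(z) = (z - a)^2*f(z) = [-8*z**2/17 - 3/32] / (z - a')^2.
Order-2 pole: residue = g'(a); g'((1/4) - ((5/12)*sqrt(15))*i) = -((2201/106250)*sqrt(15))*i, so the residue is -((2201/106250)*sqrt(15))*i.
The factor z**2 - z/2 + 8/3 splits as (z - a)(z - a') with a = (1/4) + ((5/12)*sqrt(15))*i, a' = (1/4) - ((5/12)*sqrt(15))*i. At the order-2 pole a set g(z) = (z - a)^2*f(z) = [-8*z**2/17 - 3/32] / (z - a')^2.
Order-2 pole: residue = g'(a); g'((1/4) + ((5/12)*sqrt(15))*i) = ((2201/106250)*sqrt(15))*i, so the residue is ((2201/106250)*sqrt(15))*i.
List the singular points by increasing real part (a conjugate pair: the negative imaginary part first).


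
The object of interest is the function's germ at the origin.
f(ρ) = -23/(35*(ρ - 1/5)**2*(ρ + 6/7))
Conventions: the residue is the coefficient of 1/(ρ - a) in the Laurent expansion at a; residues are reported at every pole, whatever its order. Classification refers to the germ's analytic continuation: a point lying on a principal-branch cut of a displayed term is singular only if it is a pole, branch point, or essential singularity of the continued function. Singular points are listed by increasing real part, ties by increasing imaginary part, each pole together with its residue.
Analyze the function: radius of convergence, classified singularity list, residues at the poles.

Radius of convergence at 0: 1/5.
At -6/7: a pole of order 1; residue -805/1369.
At 1/5: a pole of order 2; residue 805/1369.

Denominator factor (ρ - 1/5)^2: pole of order 2 at 1/5, modulus 1/5.
Denominator factor (ρ + 6/7): pole of order 1 at -6/7, modulus 6/7.
The radius of convergence is the smallest modulus among the singular points: 1/5.
At the order-1 pole -6/7 set g(ρ) = (ρ - (-6/7))*f(ρ) = -23/(35*(ρ - 1/5)**2).
Simple pole: residue = g(a) at a = -6/7, which is -805/1369.
At the order-2 pole 1/5 set g(ρ) = (ρ - (1/5))^2*f(ρ) = -23/(35*(ρ + 6/7)).
Order-2 pole: residue = g'(a); g'(1/5) = 805/1369, so the residue is 805/1369.
List the singular points by increasing real part (a conjugate pair: the negative imaginary part first).


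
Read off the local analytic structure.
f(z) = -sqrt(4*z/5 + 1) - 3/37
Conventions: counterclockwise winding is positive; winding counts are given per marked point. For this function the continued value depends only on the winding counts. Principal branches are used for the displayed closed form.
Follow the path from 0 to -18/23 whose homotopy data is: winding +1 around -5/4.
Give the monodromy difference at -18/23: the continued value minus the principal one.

The rational part is single-valued and drops out of the difference; each branch term changes only by its own monodromy.
(-1)*sqrt(1 - z/(-5/4)): winding +1 is odd, the square root flips sign, contributing -2*(-1)*sqrt(1 - (-18/23)/(-5/4)) = -2*(-1)*sqrt(43/115) = (2/115)*sqrt(4945).
Summing the contributions at z = -18/23 gives (2/115)*sqrt(4945).

Continued minus principal equals (2/115)*sqrt(4945).


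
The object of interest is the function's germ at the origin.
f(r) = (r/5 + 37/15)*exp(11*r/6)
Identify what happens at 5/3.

There is no denominator, hence no pole anywhere.
The factor exp(11*r/6) is entire.
So the germ continues analytically to 5/3.

The point is a regular point.


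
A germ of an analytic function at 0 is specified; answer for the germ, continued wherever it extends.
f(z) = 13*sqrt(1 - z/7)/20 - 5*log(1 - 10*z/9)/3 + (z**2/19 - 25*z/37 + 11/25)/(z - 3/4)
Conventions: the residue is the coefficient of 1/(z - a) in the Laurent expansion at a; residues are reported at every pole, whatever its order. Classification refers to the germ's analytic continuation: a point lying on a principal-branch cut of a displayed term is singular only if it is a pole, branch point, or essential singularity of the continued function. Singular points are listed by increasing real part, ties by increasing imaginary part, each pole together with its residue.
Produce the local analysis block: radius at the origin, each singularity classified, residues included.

Radius of convergence at 0: 3/4.
At 3/4: a pole of order 1; residue -10447/281200.
At 9/10: a logarithmic branch point.
At 7: an algebraic (square-root) branch point.

Denominator factor (z - 3/4): pole of order 1 at 3/4, modulus 3/4.
Branch term (-5/3)*log(1 - z/(9/10)): its argument vanishes at z = 9/10, a logarithmic branch point, modulus 9/10.
Branch term (13/20)*sqrt(1 - z/(7)): its argument vanishes at z = 7, a square-root branch point, modulus 7.
The radius of convergence is the smallest modulus among the singular points: 3/4.
The branch terms are analytic at 3/4 and contribute nothing to the residue; only the rational part matters.
At the order-1 pole 3/4 set g(z) = (z - (3/4))*(rational part) = z**2/19 - 25*z/37 + 11/25.
Simple pole: residue = g(a) at a = 3/4, which is -10447/281200.
List the singular points by increasing real part (a conjugate pair: the negative imaginary part first).


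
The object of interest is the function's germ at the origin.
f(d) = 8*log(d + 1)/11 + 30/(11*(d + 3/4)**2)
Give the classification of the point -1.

The point is a logarithmic branch point.

The term (8/11)*log(1 - d/(-1)) has argument 1 - -1/(-1) = 0 at -1: a logarithmic (infinitely-sheeted) branch point; the remaining terms are analytic or single-valued there.


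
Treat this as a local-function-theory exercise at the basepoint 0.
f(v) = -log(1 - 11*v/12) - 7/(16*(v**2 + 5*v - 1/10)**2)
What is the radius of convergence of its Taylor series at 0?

Denominator factor (v**2 + 5*v - 1/10)^2: discriminant 127/5, real irrational roots -5/2 + (1/10)*sqrt(635) and -5/2 - (1/10)*sqrt(635); poles of order 2, moduli -5/2 + (1/10)*sqrt(635) and 5/2 + (1/10)*sqrt(635).
Branch term (-1)*log(1 - v/(12/11)): its argument vanishes at v = 12/11, a logarithmic branch point, modulus 12/11.
The radius of convergence is the smallest modulus among the singular points: -5/2 + (1/10)*sqrt(635).

The radius of convergence is -5/2 + (1/10)*sqrt(635).


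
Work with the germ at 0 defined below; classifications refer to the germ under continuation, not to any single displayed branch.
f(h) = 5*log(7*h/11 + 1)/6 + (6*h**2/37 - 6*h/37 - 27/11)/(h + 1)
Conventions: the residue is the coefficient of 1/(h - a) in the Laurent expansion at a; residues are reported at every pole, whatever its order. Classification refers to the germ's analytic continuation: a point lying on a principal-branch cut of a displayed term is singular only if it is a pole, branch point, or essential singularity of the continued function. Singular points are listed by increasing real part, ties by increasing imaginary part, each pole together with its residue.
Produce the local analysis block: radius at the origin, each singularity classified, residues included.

Radius of convergence at 0: 1.
At -11/7: a logarithmic branch point.
At -1: a pole of order 1; residue -867/407.

Denominator factor (h + 1): pole of order 1 at -1, modulus 1.
Branch term (5/6)*log(1 - h/(-11/7)): its argument vanishes at h = -11/7, a logarithmic branch point, modulus 11/7.
The radius of convergence is the smallest modulus among the singular points: 1.
The branch term is analytic at -1 and contributes nothing to the residue; only the rational part matters.
At the order-1 pole -1 set g(h) = (h - (-1))*(rational part) = 6*h**2/37 - 6*h/37 - 27/11.
Simple pole: residue = g(a) at a = -1, which is -867/407.
List the singular points by increasing real part (a conjugate pair: the negative imaginary part first).


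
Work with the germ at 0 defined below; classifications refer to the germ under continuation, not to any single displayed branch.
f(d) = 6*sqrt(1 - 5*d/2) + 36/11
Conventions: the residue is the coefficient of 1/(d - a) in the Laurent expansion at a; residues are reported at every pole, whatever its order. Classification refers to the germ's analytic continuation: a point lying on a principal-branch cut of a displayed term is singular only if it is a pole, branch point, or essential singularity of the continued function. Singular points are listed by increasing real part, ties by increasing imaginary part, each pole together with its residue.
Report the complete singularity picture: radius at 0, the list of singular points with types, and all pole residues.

Branch term (6)*sqrt(1 - d/(2/5)): its argument vanishes at d = 2/5, a square-root branch point, modulus 2/5.
The radius of convergence is the smallest modulus among the singular points: 2/5.

Radius of convergence at 0: 2/5.
At 2/5: an algebraic (square-root) branch point.


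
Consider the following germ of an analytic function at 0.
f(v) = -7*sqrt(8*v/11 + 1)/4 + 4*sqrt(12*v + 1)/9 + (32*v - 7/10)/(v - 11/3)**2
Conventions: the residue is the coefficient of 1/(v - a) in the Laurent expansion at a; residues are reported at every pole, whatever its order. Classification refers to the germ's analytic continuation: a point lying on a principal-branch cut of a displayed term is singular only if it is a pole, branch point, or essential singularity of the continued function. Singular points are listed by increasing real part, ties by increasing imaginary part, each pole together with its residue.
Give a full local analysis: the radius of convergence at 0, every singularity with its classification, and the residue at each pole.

Denominator factor (v - 11/3)^2: pole of order 2 at 11/3, modulus 11/3.
Branch term (4/9)*sqrt(1 - v/(-1/12)): its argument vanishes at v = -1/12, a square-root branch point, modulus 1/12.
Branch term (-7/4)*sqrt(1 - v/(-11/8)): its argument vanishes at v = -11/8, a square-root branch point, modulus 11/8.
The radius of convergence is the smallest modulus among the singular points: 1/12.
The branch terms are analytic at 11/3 and contribute nothing to the residue; only the rational part matters.
At the order-2 pole 11/3 set g(v) = (v - (11/3))^2*(rational part) = 32*v - 7/10.
Order-2 pole: residue = g'(a); g'(11/3) = 32, so the residue is 32.
List the singular points by increasing real part (a conjugate pair: the negative imaginary part first).

Radius of convergence at 0: 1/12.
At -11/8: an algebraic (square-root) branch point.
At -1/12: an algebraic (square-root) branch point.
At 11/3: a pole of order 2; residue 32.


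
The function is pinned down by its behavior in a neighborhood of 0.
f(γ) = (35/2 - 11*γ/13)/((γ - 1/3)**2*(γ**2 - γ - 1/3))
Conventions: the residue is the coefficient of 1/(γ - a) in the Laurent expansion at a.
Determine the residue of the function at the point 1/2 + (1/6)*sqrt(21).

The residue is -13077/1300 + (44649/9100)*sqrt(21).

The factor γ**2 - γ - 1/3 splits as (γ - a)(γ - a') with a = 1/2 + (1/6)*sqrt(21), a' = 1/2 - (1/6)*sqrt(21). At the order-1 pole a set g(γ) = (γ - a)*f(γ) = [(35/2 - 11*γ/13)/(γ - 1/3)**2] / (γ - a').
Simple pole: residue = g(a) at a = 1/2 + (1/6)*sqrt(21), which is -13077/1300 + (44649/9100)*sqrt(21).


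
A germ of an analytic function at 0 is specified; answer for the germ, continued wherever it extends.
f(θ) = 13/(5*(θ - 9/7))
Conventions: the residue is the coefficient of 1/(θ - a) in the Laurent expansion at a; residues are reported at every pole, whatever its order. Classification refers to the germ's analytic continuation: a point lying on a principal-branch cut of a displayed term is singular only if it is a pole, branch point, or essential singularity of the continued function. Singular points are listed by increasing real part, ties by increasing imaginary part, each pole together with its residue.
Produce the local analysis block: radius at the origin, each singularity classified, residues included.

Radius of convergence at 0: 9/7.
At 9/7: a pole of order 1; residue 13/5.

Denominator factor (θ - 9/7): pole of order 1 at 9/7, modulus 9/7.
The radius of convergence is the smallest modulus among the singular points: 9/7.
At the order-1 pole 9/7 set g(θ) = (θ - (9/7))*f(θ) = 13/5.
Simple pole: residue = g(a) at a = 9/7, which is 13/5.


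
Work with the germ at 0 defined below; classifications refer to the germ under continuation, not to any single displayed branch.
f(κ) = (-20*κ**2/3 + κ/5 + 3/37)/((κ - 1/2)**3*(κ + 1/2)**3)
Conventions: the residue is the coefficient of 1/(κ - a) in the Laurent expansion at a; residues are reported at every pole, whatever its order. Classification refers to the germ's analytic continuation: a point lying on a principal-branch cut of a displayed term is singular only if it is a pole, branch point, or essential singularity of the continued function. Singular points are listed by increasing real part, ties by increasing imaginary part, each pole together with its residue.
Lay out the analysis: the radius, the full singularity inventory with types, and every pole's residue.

Denominator factor (κ + 1/2)^3: pole of order 3 at -1/2, modulus 1/2.
Denominator factor (κ - 1/2)^3: pole of order 3 at 1/2, modulus 1/2.
The radius of convergence is the smallest modulus among the singular points: 1/2.
At the order-3 pole -1/2 set g(κ) = (κ - (-1/2))^3*f(κ) = (-20*κ**2/3 + κ/5 + 3/37)/(κ - 1/2)**3.
Order-3 pole: residue = g''(a)/2; g''(-1/2) = -848/111, so the residue is -424/111.
At the order-3 pole 1/2 set g(κ) = (κ - (1/2))^3*f(κ) = (-20*κ**2/3 + κ/5 + 3/37)/(κ + 1/2)**3.
Order-3 pole: residue = g''(a)/2; g''(1/2) = 848/111, so the residue is 424/111.
List the singular points by increasing real part (a conjugate pair: the negative imaginary part first).

Radius of convergence at 0: 1/2.
At -1/2: a pole of order 3; residue -424/111.
At 1/2: a pole of order 3; residue 424/111.


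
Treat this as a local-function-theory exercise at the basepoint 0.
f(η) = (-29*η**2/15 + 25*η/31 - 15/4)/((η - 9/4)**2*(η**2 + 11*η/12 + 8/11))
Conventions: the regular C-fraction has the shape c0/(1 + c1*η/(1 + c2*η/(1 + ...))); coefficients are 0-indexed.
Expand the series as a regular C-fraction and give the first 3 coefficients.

The regular C-fraction coefficients are [-55/54, 5237/8928, -3907712/36528075].


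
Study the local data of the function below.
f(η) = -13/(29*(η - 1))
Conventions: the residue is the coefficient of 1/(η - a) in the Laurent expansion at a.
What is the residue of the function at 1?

At the order-1 pole 1 set g(η) = (η - (1))*f(η) = -13/29.
Simple pole: residue = g(a) at a = 1, which is -13/29.

The residue is -13/29.


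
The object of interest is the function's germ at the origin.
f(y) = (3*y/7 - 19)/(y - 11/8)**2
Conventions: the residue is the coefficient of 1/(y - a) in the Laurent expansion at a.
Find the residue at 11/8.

At the order-2 pole 11/8 set g(y) = (y - (11/8))^2*f(y) = 3*y/7 - 19.
Order-2 pole: residue = g'(a); g'(11/8) = 3/7, so the residue is 3/7.

The residue is 3/7.


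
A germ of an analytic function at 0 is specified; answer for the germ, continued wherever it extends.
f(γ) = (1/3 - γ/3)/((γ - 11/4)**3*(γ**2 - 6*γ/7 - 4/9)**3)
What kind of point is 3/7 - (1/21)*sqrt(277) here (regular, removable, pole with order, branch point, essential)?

The point is a pole of order 3.

The denominator factor γ**2 - 6*γ/7 - 4/9 vanishes at 3/7 - (1/21)*sqrt(277) and appears to the power 3; the numerator there equals 4/21 + (1/63)*sqrt(277), nonzero, and no other factor vanishes.
Hence a pole whose order is the multiplicity, 3.


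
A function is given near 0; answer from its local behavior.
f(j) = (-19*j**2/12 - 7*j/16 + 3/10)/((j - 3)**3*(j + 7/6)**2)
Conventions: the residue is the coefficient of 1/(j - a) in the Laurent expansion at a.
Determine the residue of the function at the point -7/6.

The residue is -61797/1953125.

At the order-2 pole -7/6 set g(j) = (j - (-7/6))^2*f(j) = (-19*j**2/12 - 7*j/16 + 3/10)/(j - 3)**3.
Order-2 pole: residue = g'(a); g'(-7/6) = -61797/1953125, so the residue is -61797/1953125.


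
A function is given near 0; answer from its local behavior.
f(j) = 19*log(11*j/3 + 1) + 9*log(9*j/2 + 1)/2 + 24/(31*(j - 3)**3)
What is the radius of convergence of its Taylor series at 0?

The radius of convergence is 2/9.

Denominator factor (j - 3)^3: pole of order 3 at 3, modulus 3.
Branch term (19)*log(1 - j/(-3/11)): its argument vanishes at j = -3/11, a logarithmic branch point, modulus 3/11.
Branch term (9/2)*log(1 - j/(-2/9)): its argument vanishes at j = -2/9, a logarithmic branch point, modulus 2/9.
The radius of convergence is the smallest modulus among the singular points: 2/9.


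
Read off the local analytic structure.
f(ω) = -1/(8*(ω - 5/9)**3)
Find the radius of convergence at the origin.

Denominator factor (ω - 5/9)^3: pole of order 3 at 5/9, modulus 5/9.
The radius of convergence is the smallest modulus among the singular points: 5/9.

The radius of convergence is 5/9.


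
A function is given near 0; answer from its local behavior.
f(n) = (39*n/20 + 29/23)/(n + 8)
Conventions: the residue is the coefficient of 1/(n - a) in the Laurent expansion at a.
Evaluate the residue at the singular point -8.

At the order-1 pole -8 set g(n) = (n - (-8))*f(n) = 39*n/20 + 29/23.
Simple pole: residue = g(a) at a = -8, which is -1649/115.

The residue is -1649/115.


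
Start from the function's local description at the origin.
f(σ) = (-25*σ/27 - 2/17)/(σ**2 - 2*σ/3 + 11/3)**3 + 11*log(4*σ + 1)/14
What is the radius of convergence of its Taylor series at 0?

The radius of convergence is 1/4.

Denominator factor (σ**2 - 2*σ/3 + 11/3)^3: discriminant -128/9, complex-conjugate roots (1/3) + ((4/3)*sqrt(2))*i and (1/3) - ((4/3)*sqrt(2))*i; poles of order 3, moduli (1/3)*sqrt(33) and (1/3)*sqrt(33).
Branch term (11/14)*log(1 - σ/(-1/4)): its argument vanishes at σ = -1/4, a logarithmic branch point, modulus 1/4.
The radius of convergence is the smallest modulus among the singular points: 1/4.
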